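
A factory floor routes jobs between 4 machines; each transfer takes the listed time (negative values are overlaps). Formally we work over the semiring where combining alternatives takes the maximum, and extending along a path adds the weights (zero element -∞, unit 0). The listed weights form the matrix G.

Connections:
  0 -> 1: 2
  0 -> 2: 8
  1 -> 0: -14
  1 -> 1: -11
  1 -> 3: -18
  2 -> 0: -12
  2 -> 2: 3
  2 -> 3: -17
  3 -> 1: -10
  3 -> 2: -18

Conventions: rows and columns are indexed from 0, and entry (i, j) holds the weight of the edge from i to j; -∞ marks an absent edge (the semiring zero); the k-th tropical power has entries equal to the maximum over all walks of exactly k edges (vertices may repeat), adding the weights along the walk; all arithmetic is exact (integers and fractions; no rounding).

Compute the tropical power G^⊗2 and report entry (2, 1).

G^⊗2:
  [-4, -9, 11, -9]
  [-25, -12, -6, -29]
  [-9, -10, 6, -14]
  [-24, -21, -15, -28]
Key observation: the optimum is the walk 2->0->1, with weight (-12) + 2 = -10.
Optimal value attained by: walk 2->0->1.
Answer: (G^⊗2)[2][1] = -10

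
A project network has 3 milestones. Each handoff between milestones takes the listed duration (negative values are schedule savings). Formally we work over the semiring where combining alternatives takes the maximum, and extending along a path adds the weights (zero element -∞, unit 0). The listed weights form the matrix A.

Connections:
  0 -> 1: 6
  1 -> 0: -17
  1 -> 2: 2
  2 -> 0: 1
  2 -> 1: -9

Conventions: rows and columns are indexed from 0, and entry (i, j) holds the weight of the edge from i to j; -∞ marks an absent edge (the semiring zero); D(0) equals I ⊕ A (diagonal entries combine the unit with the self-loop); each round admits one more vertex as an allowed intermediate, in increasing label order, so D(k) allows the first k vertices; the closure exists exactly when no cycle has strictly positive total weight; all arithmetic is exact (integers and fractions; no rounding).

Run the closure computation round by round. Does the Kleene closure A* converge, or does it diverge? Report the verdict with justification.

D(0):
  [0, 6, -∞]
  [-17, 0, 2]
  [1, -9, 0]
D(1):
  [0, 6, -∞]
  [-17, 0, 2]
  [1, 7, 0]
Detection: at round 2, diagonal entry (2, 2) turns strictly positive.
Key observation: the cycle 2->0->1->2 has total weight 1 + 6 + 2, which is strictly positive.
Answer: DIVERGES — positive cycle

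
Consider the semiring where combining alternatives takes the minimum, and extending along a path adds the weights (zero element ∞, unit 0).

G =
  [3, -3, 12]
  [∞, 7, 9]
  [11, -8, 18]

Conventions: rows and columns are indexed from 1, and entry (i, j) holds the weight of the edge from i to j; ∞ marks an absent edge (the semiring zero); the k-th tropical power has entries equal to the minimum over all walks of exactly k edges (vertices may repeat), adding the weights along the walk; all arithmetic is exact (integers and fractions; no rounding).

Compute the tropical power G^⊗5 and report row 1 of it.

G^⊗2:
  [6, 0, 6]
  [20, 1, 16]
  [14, -1, 1]
G^⊗3:
  [9, -2, 9]
  [23, 8, 10]
  [12, -7, 8]
G^⊗4:
  [12, 1, 7]
  [21, 2, 17]
  [15, 0, 2]
G^⊗5:
  [15, -1, 10]
  [24, 9, 11]
  [13, -6, 9]
Answer: row 1 of G^⊗5 = [15, -1, 10]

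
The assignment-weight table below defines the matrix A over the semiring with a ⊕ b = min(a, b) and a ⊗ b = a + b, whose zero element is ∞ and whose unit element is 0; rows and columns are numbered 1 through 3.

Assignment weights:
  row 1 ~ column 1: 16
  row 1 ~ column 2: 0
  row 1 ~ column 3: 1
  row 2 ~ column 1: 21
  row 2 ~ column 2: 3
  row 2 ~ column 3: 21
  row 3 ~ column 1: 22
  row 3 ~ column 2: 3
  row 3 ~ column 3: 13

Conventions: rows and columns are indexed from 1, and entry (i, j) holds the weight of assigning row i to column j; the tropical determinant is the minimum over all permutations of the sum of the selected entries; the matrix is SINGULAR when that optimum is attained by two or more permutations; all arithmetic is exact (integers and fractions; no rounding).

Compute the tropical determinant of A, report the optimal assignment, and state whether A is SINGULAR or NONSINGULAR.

σ = (1, 2, 3): 16 + 3 + 13 = 32
σ = (1, 3, 2): 16 + 21 + 3 = 40
σ = (2, 1, 3): 0 + 21 + 13 = 34
σ = (2, 3, 1): 0 + 21 + 22 = 43
σ = (3, 1, 2): 1 + 21 + 3 = 25
σ = (3, 2, 1): 1 + 3 + 22 = 26
Optimal value attained by: σ = (3, 1, 2).
Answer: det⊕(A) = 25; verdict: NONSINGULAR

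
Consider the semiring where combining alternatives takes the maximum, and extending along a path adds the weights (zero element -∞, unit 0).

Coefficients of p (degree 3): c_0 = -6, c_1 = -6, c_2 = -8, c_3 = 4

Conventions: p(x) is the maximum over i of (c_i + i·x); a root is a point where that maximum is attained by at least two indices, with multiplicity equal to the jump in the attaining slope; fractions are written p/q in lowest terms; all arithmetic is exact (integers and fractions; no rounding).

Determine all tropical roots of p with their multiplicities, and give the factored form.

hull edge (i=0, c=-6) to (i=3, c=4): slope 10/3, span 3
Factored form: p(x) = 4 ⊗ (x ⊕ (-10/3)) ⊗ (x ⊕ (-10/3)) ⊗ (x ⊕ (-10/3))
Answer: roots = -10/3 (mult 3)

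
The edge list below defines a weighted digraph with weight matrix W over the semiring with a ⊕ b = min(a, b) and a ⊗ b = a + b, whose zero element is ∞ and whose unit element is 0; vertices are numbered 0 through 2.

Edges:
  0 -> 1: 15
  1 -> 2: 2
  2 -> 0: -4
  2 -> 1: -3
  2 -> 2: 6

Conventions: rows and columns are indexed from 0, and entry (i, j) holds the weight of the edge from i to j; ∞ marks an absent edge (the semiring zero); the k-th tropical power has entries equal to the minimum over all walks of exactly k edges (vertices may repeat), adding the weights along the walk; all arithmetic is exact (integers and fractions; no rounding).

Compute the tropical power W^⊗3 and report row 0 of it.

W^⊗2:
  [∞, ∞, 17]
  [-2, -1, 8]
  [2, 3, -1]
W^⊗3:
  [13, 14, 23]
  [4, 5, 1]
  [-5, -4, 5]
Answer: row 0 of W^⊗3 = [13, 14, 23]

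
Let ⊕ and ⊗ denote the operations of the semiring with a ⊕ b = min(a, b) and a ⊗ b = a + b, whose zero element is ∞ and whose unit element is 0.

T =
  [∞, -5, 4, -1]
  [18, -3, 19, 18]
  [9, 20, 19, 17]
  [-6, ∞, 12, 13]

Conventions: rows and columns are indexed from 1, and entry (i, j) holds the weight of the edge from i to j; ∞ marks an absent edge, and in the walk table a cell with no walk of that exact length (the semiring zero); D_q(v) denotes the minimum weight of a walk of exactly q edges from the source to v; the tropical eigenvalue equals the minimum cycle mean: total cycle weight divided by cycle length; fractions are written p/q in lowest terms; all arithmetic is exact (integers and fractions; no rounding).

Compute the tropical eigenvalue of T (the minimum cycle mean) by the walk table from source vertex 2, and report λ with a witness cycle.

q=0: [∞, 0, ∞, ∞]
q=1: [18, -3, 19, 18]
q=2: [12, -6, 16, 15]
q=3: [9, -9, 13, 11]
q=4: [5, -12, 10, 8]
Optimal cycle mean attained by: cycle 1->4->1, total (-1) + (-6), length 2.
Answer: λ = -7/2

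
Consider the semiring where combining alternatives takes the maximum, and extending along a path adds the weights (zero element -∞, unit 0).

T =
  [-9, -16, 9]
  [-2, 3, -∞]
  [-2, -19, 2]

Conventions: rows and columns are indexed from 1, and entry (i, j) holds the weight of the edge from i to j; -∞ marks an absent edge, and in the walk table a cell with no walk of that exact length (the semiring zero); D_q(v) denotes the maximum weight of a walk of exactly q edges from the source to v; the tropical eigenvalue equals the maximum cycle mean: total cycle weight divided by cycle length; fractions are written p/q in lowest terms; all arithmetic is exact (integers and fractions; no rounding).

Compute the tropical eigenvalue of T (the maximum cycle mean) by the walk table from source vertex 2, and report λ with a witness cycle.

q=0: [-∞, 0, -∞]
q=1: [-2, 3, -∞]
q=2: [1, 6, 7]
q=3: [5, 9, 10]
Optimal cycle mean attained by: cycle 1->3->1, total 9 + (-2), length 2.
Answer: λ = 7/2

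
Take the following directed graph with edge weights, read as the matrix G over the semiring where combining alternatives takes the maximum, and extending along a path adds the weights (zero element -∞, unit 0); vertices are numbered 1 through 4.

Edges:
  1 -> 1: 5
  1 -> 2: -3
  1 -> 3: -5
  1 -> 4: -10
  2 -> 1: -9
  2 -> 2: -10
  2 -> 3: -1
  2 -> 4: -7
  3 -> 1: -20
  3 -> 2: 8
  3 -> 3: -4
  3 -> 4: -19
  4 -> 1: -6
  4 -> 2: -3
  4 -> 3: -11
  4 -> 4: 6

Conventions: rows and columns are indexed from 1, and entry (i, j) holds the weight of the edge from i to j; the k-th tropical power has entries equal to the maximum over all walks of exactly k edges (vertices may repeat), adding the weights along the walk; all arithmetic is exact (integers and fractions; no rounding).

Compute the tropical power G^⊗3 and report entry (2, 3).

G^⊗2:
  [10, 3, 0, -4]
  [-4, 7, -5, -1]
  [-1, 4, 7, 1]
  [0, 3, -4, 12]
G^⊗3:
  [15, 8, 5, 2]
  [1, 3, 6, 5]
  [4, 15, 3, 7]
  [6, 9, 2, 18]
Key observation: the optimum is the walk 2->3->2->3, with weight (-1) + 8 + (-1) = 6.
Optimal value attained by: walk 2->3->2->3.
Answer: (G^⊗3)[2][3] = 6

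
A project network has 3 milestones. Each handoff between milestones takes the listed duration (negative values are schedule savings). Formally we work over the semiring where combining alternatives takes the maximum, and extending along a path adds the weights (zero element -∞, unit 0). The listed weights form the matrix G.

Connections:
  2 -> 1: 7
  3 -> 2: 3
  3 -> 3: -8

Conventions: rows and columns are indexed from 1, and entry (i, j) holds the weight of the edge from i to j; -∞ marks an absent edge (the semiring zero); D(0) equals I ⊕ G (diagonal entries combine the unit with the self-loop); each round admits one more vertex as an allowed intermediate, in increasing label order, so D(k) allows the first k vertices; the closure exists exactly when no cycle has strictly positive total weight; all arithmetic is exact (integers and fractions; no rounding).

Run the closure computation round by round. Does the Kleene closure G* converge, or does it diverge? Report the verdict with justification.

D(0):
  [0, -∞, -∞]
  [7, 0, -∞]
  [-∞, 3, 0]
D(1):
  [0, -∞, -∞]
  [7, 0, -∞]
  [-∞, 3, 0]
D(2):
  [0, -∞, -∞]
  [7, 0, -∞]
  [10, 3, 0]
D(3):
  [0, -∞, -∞]
  [7, 0, -∞]
  [10, 3, 0]
Key observation: every diagonal entry stays at the unit through all rounds, so no improving cycle exists.
Answer: CONVERGES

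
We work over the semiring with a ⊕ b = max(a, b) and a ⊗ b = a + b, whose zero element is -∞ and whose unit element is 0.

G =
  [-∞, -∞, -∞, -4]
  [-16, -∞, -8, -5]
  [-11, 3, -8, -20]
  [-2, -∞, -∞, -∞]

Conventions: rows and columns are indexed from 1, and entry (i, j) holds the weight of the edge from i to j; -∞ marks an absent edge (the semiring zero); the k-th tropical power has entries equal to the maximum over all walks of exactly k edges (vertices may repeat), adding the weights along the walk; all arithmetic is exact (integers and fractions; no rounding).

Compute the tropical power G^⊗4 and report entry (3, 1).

G^⊗2:
  [-6, -∞, -∞, -∞]
  [-7, -5, -16, -20]
  [-13, -5, -5, -2]
  [-∞, -∞, -∞, -6]
G^⊗3:
  [-∞, -∞, -∞, -10]
  [-21, -13, -13, -10]
  [-4, -2, -13, -10]
  [-8, -∞, -∞, -∞]
G^⊗4:
  [-12, -∞, -∞, -∞]
  [-12, -10, -21, -18]
  [-12, -10, -10, -7]
  [-∞, -∞, -∞, -12]
Key observation: the optimum is the walk 3->3->2->4->1, with weight (-8) + 3 + (-5) + (-2) = -12.
Optimal value attained by: walk 3->3->2->4->1.
Answer: (G^⊗4)[3][1] = -12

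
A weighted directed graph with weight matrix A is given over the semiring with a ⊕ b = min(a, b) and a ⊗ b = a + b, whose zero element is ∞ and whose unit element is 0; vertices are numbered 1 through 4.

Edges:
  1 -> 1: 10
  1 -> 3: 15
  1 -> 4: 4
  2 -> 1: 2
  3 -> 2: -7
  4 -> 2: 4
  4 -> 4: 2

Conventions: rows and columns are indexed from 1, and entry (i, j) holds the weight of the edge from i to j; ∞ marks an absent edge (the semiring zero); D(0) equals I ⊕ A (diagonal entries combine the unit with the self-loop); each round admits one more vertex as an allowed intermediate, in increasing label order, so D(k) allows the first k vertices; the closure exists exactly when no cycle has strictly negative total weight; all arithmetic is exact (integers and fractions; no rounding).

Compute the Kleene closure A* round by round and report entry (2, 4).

D(0):
  [0, ∞, 15, 4]
  [2, 0, ∞, ∞]
  [∞, -7, 0, ∞]
  [∞, 4, ∞, 0]
D(1):
  [0, ∞, 15, 4]
  [2, 0, 17, 6]
  [∞, -7, 0, ∞]
  [∞, 4, ∞, 0]
D(2):
  [0, ∞, 15, 4]
  [2, 0, 17, 6]
  [-5, -7, 0, -1]
  [6, 4, 21, 0]
D(3):
  [0, 8, 15, 4]
  [2, 0, 17, 6]
  [-5, -7, 0, -1]
  [6, 4, 21, 0]
D(4):
  [0, 8, 15, 4]
  [2, 0, 17, 6]
  [-5, -7, 0, -1]
  [6, 4, 21, 0]
Answer: A*[2][4] = 6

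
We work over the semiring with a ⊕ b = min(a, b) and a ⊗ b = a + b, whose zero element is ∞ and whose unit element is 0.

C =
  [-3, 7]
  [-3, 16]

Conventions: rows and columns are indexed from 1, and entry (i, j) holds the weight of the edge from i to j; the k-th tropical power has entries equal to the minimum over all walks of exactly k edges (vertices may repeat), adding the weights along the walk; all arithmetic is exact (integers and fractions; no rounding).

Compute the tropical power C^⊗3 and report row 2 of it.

C^⊗2:
  [-6, 4]
  [-6, 4]
C^⊗3:
  [-9, 1]
  [-9, 1]
Answer: row 2 of C^⊗3 = [-9, 1]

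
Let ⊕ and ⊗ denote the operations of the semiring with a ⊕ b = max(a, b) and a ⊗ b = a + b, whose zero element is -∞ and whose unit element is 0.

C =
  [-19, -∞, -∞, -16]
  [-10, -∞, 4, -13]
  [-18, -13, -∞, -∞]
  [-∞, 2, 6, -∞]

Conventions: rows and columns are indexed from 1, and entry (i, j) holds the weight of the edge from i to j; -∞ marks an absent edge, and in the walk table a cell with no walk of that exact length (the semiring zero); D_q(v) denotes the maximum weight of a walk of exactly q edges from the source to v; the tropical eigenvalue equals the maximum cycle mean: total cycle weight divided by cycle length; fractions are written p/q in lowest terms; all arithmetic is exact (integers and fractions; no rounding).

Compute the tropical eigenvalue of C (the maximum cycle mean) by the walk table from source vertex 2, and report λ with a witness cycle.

q=0: [-∞, 0, -∞, -∞]
q=1: [-10, -∞, 4, -13]
q=2: [-14, -9, -7, -26]
q=3: [-19, -20, -5, -22]
q=4: [-23, -18, -16, -33]
Optimal cycle mean attained by: cycle 2->3->2, total 4 + (-13), length 2.
Answer: λ = -9/2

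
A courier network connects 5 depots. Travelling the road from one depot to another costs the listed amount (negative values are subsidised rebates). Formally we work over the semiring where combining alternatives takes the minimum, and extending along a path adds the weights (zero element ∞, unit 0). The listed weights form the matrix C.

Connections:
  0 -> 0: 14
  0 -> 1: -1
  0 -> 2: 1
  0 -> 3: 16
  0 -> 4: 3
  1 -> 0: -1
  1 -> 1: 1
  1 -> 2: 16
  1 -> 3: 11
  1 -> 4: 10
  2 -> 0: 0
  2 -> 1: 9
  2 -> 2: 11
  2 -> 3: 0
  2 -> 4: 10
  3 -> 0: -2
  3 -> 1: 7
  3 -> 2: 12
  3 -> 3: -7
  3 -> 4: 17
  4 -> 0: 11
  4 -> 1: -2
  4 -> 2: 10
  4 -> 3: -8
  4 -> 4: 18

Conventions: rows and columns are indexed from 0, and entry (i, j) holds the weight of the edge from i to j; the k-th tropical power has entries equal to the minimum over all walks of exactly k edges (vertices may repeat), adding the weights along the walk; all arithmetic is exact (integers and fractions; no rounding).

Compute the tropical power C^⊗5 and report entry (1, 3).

C^⊗2:
  [-2, 0, 12, -5, 9]
  [0, -2, 0, 2, 2]
  [-2, -1, 1, -7, 3]
  [-9, -3, -1, -14, 1]
  [-10, -1, 4, -15, 8]
C^⊗3:
  [-7, -3, -1, -12, 1]
  [-3, -1, 1, -6, 3]
  [-9, -3, -1, -14, 1]
  [-16, -10, -8, -21, -6]
  [-17, -11, -9, -22, -7]
C^⊗4:
  [-14, -8, -6, -19, -4]
  [-8, -4, -2, -13, 0]
  [-16, -10, -8, -21, -6]
  [-23, -17, -15, -28, -13]
  [-24, -18, -16, -29, -14]
C^⊗5:
  [-21, -15, -13, -26, -11]
  [-15, -9, -7, -20, -5]
  [-23, -17, -15, -28, -13]
  [-30, -24, -22, -35, -20]
  [-31, -25, -23, -36, -21]
Key observation: the optimum is the walk 1->0->4->3->3->3, with weight (-1) + 3 + (-8) + (-7) + (-7) = -20.
Optimal value attained by: walk 1->0->4->3->3->3.
Answer: (C^⊗5)[1][3] = -20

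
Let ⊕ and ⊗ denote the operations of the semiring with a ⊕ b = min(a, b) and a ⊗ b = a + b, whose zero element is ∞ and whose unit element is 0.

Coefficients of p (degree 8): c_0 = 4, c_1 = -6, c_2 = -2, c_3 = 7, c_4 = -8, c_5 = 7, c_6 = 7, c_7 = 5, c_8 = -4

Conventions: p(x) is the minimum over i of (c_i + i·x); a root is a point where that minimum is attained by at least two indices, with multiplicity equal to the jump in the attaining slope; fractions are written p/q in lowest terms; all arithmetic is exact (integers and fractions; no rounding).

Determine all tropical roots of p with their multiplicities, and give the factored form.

hull edge (i=0, c=4) to (i=1, c=-6): slope -10, span 1
hull edge (i=1, c=-6) to (i=4, c=-8): slope -2/3, span 3
hull edge (i=4, c=-8) to (i=8, c=-4): slope 1, span 4
Factored form: p(x) = -4 ⊗ (x ⊕ (-1)) ⊗ (x ⊕ (-1)) ⊗ (x ⊕ (-1)) ⊗ (x ⊕ (-1)) ⊗ (x ⊕ 2/3) ⊗ (x ⊕ 2/3) ⊗ (x ⊕ 2/3) ⊗ (x ⊕ 10)
Answer: roots = -1 (mult 4), 2/3 (mult 3), 10 (mult 1)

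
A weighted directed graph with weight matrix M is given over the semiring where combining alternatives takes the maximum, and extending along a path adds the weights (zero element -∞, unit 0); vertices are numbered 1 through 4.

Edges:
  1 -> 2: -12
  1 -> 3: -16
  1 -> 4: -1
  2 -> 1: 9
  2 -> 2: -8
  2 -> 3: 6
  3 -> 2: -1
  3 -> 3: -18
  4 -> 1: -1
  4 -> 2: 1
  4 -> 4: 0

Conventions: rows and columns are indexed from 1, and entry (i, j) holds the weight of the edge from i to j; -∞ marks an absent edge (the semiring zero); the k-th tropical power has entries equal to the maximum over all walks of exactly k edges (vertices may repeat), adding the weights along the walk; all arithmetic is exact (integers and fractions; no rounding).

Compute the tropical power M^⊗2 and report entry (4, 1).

M^⊗2:
  [-2, 0, -6, -1]
  [1, 5, -2, 8]
  [8, -9, 5, -∞]
  [10, 1, 7, 0]
Key observation: the optimum is the walk 4->2->1, with weight 1 + 9 = 10.
Optimal value attained by: walk 4->2->1.
Answer: (M^⊗2)[4][1] = 10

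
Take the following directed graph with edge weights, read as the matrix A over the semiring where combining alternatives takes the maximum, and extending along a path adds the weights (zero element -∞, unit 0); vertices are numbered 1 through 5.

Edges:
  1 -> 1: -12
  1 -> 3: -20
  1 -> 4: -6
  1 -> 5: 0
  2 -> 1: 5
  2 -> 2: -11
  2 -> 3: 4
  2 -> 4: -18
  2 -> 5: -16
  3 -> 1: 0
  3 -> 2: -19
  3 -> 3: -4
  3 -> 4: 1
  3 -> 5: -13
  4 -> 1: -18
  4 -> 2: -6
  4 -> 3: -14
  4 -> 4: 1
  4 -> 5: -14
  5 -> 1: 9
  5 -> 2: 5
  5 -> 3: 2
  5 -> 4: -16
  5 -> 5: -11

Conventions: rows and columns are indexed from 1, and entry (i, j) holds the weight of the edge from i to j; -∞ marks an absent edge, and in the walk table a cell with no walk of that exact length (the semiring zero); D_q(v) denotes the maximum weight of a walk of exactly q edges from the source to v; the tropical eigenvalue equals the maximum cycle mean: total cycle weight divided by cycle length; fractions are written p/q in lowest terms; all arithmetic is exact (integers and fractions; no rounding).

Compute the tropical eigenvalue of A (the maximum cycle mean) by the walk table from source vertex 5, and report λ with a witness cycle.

q=0: [-∞, -∞, -∞, -∞, 0]
q=1: [9, 5, 2, -16, -11]
q=2: [10, -6, 9, 3, 9]
q=3: [18, 14, 11, 10, 10]
q=4: [19, 15, 18, 12, 18]
q=5: [27, 23, 20, 19, 19]
Optimal cycle mean attained by: cycle 1->5->1, total 0 + 9, length 2.
Answer: λ = 9/2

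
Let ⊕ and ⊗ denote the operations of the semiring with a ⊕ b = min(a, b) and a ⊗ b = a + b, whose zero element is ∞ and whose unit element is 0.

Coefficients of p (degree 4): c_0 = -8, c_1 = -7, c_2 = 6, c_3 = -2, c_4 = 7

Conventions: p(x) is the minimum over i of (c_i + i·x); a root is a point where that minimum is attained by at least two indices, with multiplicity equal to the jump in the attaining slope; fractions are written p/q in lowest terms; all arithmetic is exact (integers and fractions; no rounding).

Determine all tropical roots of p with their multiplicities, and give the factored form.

hull edge (i=0, c=-8) to (i=1, c=-7): slope 1, span 1
hull edge (i=1, c=-7) to (i=3, c=-2): slope 5/2, span 2
hull edge (i=3, c=-2) to (i=4, c=7): slope 9, span 1
Factored form: p(x) = 7 ⊗ (x ⊕ (-9)) ⊗ (x ⊕ (-5/2)) ⊗ (x ⊕ (-5/2)) ⊗ (x ⊕ (-1))
Answer: roots = -9 (mult 1), -5/2 (mult 2), -1 (mult 1)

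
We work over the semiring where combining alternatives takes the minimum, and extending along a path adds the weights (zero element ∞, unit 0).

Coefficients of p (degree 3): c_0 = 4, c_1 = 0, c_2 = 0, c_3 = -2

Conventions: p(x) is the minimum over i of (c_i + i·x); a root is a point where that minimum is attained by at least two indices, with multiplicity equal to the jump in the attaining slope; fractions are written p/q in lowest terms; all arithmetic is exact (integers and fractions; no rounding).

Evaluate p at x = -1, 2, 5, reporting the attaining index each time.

p(-1) = min(4+0·(-1)=4, 0+1·(-1)=-1, 0+2·(-1)=-2, -2+3·(-1)=-5) = -5 (attained by i=3)
p(2) = min(4+0·2=4, 0+1·2=2, 0+2·2=4, -2+3·2=4) = 2 (attained by i=1)
p(5) = min(4+0·5=4, 0+1·5=5, 0+2·5=10, -2+3·5=13) = 4 (attained by i=0)
Answer: p(-1) = -5; p(2) = 2; p(5) = 4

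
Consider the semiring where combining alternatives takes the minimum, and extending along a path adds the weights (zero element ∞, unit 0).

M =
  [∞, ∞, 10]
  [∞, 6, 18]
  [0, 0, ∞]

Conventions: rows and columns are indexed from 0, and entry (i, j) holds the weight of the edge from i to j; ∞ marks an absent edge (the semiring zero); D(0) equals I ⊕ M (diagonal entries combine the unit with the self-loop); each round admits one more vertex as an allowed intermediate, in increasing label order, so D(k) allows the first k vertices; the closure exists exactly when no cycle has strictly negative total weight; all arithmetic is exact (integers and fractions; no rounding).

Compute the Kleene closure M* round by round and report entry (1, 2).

D(0):
  [0, ∞, 10]
  [∞, 0, 18]
  [0, 0, 0]
D(1):
  [0, ∞, 10]
  [∞, 0, 18]
  [0, 0, 0]
D(2):
  [0, ∞, 10]
  [∞, 0, 18]
  [0, 0, 0]
D(3):
  [0, 10, 10]
  [18, 0, 18]
  [0, 0, 0]
Answer: M*[1][2] = 18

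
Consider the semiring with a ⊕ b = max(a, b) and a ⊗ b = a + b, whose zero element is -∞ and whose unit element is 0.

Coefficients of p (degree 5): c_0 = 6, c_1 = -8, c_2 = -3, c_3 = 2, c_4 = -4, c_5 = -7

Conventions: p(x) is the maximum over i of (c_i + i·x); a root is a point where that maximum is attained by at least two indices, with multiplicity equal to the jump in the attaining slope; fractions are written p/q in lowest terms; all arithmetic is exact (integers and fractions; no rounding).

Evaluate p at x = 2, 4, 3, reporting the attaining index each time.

p(2) = max(6+0·2=6, -8+1·2=-6, -3+2·2=1, 2+3·2=8, -4+4·2=4, -7+5·2=3) = 8 (attained by i=3)
p(4) = max(6+0·4=6, -8+1·4=-4, -3+2·4=5, 2+3·4=14, -4+4·4=12, -7+5·4=13) = 14 (attained by i=3)
p(3) = max(6+0·3=6, -8+1·3=-5, -3+2·3=3, 2+3·3=11, -4+4·3=8, -7+5·3=8) = 11 (attained by i=3)
Answer: p(2) = 8; p(4) = 14; p(3) = 11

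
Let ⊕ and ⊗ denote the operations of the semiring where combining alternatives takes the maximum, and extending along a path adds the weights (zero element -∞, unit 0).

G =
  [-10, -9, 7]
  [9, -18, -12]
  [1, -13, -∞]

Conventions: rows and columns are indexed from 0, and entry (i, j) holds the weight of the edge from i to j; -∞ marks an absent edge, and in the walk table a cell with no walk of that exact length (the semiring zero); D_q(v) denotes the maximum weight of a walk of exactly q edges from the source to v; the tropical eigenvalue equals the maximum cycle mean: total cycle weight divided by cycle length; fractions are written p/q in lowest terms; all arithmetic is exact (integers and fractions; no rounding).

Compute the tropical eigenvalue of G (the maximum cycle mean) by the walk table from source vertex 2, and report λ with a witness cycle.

q=0: [-∞, -∞, 0]
q=1: [1, -13, -∞]
q=2: [-4, -8, 8]
q=3: [9, -5, 3]
Optimal cycle mean attained by: cycle 0->2->0, total 7 + 1, length 2.
Answer: λ = 4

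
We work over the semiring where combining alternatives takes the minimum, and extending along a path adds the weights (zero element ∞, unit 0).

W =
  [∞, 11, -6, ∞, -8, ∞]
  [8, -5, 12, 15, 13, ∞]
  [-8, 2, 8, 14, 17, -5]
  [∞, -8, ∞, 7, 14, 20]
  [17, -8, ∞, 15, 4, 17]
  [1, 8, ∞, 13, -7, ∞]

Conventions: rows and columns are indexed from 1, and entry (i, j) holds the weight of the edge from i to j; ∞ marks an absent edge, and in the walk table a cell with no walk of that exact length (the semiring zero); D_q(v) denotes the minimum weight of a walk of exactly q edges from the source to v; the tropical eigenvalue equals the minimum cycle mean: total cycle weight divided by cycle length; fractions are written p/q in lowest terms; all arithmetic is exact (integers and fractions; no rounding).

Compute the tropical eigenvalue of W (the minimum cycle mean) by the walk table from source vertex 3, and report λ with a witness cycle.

q=0: [∞, ∞, 0, ∞, ∞, ∞]
q=1: [-8, 2, 8, 14, 17, -5]
q=2: [-4, -3, -14, 8, -16, 3]
q=3: [-22, -24, -10, -1, -12, -19]
q=4: [-18, -29, -28, -9, -30, -15]
q=5: [-36, -38, -24, -15, -26, -33]
q=6: [-32, -43, -42, -23, -44, -29]
Optimal cycle mean attained by: cycle 1->3->1, total (-6) + (-8), length 2.
Answer: λ = -7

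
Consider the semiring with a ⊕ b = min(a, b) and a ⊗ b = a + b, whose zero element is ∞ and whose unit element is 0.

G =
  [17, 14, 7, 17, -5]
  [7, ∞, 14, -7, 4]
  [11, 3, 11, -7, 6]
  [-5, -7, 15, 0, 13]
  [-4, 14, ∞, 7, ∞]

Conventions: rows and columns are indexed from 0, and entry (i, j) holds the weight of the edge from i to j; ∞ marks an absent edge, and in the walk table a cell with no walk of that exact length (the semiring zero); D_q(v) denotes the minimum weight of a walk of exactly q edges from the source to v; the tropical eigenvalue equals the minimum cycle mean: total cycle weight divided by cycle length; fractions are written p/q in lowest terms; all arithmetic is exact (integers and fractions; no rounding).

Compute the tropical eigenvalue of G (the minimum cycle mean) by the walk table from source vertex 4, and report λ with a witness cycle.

q=0: [∞, ∞, ∞, ∞, 0]
q=1: [-4, 14, ∞, 7, ∞]
q=2: [2, 0, 3, 7, -9]
q=3: [-13, 0, 9, -7, -3]
q=4: [-12, -14, -6, -7, -18]
q=5: [-22, -14, -5, -21, -17]
Optimal cycle mean attained by: cycle 1->3->1, total (-7) + (-7), length 2.
Answer: λ = -7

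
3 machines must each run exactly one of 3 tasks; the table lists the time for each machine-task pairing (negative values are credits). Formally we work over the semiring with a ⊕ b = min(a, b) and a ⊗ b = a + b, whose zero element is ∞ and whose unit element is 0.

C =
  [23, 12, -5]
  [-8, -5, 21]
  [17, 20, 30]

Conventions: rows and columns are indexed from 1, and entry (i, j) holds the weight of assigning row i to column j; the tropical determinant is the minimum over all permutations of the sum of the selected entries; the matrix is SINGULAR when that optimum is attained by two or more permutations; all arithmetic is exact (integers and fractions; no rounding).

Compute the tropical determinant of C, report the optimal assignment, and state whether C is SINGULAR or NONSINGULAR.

σ = (1, 2, 3): 23 + (-5) + 30 = 48
σ = (1, 3, 2): 23 + 21 + 20 = 64
σ = (2, 1, 3): 12 + (-8) + 30 = 34
σ = (2, 3, 1): 12 + 21 + 17 = 50
σ = (3, 1, 2): (-5) + (-8) + 20 = 7
σ = (3, 2, 1): (-5) + (-5) + 17 = 7
Optimal value attained by: σ = (3, 1, 2).
Answer: det⊕(C) = 7; verdict: SINGULAR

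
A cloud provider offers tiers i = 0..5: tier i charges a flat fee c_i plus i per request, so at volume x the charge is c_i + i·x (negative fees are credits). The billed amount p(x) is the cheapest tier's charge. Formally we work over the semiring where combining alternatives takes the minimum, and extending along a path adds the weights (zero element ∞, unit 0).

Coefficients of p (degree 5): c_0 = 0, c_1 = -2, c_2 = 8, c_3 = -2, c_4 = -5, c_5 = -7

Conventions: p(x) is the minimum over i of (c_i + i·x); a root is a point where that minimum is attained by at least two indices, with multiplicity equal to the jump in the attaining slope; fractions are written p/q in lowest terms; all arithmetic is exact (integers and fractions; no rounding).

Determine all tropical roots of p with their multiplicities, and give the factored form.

hull edge (i=0, c=0) to (i=1, c=-2): slope -2, span 1
hull edge (i=1, c=-2) to (i=5, c=-7): slope -5/4, span 4
Factored form: p(x) = -7 ⊗ (x ⊕ 5/4) ⊗ (x ⊕ 5/4) ⊗ (x ⊕ 5/4) ⊗ (x ⊕ 5/4) ⊗ (x ⊕ 2)
Answer: roots = 5/4 (mult 4), 2 (mult 1)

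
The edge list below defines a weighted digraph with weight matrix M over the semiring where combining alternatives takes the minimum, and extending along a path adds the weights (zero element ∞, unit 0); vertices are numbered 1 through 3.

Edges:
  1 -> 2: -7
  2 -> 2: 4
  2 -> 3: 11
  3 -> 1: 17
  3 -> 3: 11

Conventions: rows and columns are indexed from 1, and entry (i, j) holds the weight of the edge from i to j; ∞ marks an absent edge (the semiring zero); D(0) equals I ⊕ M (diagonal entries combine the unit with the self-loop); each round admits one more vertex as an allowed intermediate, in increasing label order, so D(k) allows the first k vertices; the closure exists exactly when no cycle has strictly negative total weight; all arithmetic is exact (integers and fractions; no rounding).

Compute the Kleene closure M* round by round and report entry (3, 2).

D(0):
  [0, -7, ∞]
  [∞, 0, 11]
  [17, ∞, 0]
D(1):
  [0, -7, ∞]
  [∞, 0, 11]
  [17, 10, 0]
D(2):
  [0, -7, 4]
  [∞, 0, 11]
  [17, 10, 0]
D(3):
  [0, -7, 4]
  [28, 0, 11]
  [17, 10, 0]
Answer: M*[3][2] = 10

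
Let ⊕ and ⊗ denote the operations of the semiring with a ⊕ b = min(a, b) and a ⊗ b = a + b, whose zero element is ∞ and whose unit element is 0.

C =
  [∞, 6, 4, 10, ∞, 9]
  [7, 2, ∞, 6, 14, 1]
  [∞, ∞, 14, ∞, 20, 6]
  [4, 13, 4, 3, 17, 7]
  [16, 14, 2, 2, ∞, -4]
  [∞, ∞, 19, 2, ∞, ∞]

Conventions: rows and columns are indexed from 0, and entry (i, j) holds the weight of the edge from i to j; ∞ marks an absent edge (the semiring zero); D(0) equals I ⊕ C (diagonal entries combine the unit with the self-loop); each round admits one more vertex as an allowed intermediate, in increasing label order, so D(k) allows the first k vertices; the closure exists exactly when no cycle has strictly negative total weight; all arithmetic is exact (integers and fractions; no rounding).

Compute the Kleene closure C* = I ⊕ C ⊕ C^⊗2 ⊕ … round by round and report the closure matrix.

D(0):
  [0, 6, 4, 10, ∞, 9]
  [7, 0, ∞, 6, 14, 1]
  [∞, ∞, 0, ∞, 20, 6]
  [4, 13, 4, 0, 17, 7]
  [16, 14, 2, 2, 0, -4]
  [∞, ∞, 19, 2, ∞, 0]
D(1):
  [0, 6, 4, 10, ∞, 9]
  [7, 0, 11, 6, 14, 1]
  [∞, ∞, 0, ∞, 20, 6]
  [4, 10, 4, 0, 17, 7]
  [16, 14, 2, 2, 0, -4]
  [∞, ∞, 19, 2, ∞, 0]
D(2):
  [0, 6, 4, 10, 20, 7]
  [7, 0, 11, 6, 14, 1]
  [∞, ∞, 0, ∞, 20, 6]
  [4, 10, 4, 0, 17, 7]
  [16, 14, 2, 2, 0, -4]
  [∞, ∞, 19, 2, ∞, 0]
D(3):
  [0, 6, 4, 10, 20, 7]
  [7, 0, 11, 6, 14, 1]
  [∞, ∞, 0, ∞, 20, 6]
  [4, 10, 4, 0, 17, 7]
  [16, 14, 2, 2, 0, -4]
  [∞, ∞, 19, 2, 39, 0]
D(4):
  [0, 6, 4, 10, 20, 7]
  [7, 0, 10, 6, 14, 1]
  [∞, ∞, 0, ∞, 20, 6]
  [4, 10, 4, 0, 17, 7]
  [6, 12, 2, 2, 0, -4]
  [6, 12, 6, 2, 19, 0]
D(5):
  [0, 6, 4, 10, 20, 7]
  [7, 0, 10, 6, 14, 1]
  [26, 32, 0, 22, 20, 6]
  [4, 10, 4, 0, 17, 7]
  [6, 12, 2, 2, 0, -4]
  [6, 12, 6, 2, 19, 0]
D(6):
  [0, 6, 4, 9, 20, 7]
  [7, 0, 7, 3, 14, 1]
  [12, 18, 0, 8, 20, 6]
  [4, 10, 4, 0, 17, 7]
  [2, 8, 2, -2, 0, -4]
  [6, 12, 6, 2, 19, 0]
Answer: C* = [[0, 6, 4, 9, 20, 7], [7, 0, 7, 3, 14, 1], [12, 18, 0, 8, 20, 6], [4, 10, 4, 0, 17, 7], [2, 8, 2, -2, 0, -4], [6, 12, 6, 2, 19, 0]]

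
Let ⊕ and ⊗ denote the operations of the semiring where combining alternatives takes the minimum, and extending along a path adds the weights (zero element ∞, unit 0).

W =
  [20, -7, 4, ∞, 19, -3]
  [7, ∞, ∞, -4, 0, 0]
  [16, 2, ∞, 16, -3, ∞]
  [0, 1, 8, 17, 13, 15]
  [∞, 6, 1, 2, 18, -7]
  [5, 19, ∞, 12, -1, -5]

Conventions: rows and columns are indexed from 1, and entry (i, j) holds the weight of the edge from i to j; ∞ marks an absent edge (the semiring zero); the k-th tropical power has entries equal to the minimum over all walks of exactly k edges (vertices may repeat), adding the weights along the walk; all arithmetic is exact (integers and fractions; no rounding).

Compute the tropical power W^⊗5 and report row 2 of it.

W^⊗2:
  [0, 6, 20, -11, -7, -8]
  [-4, -3, 1, 2, -1, -7]
  [9, 3, -2, -2, 2, -10]
  [8, -7, 4, -3, 1, -3]
  [-2, 3, 10, 2, -8, -12]
  [0, -2, 0, 1, -6, -10]
W^⊗3:
  [-11, -10, -6, -5, -9, -14]
  [-2, -11, 0, -7, -8, -12]
  [-5, -1, 3, -1, -11, -15]
  [-3, -2, 2, -11, -7, -8]
  [-7, -9, -7, -6, -13, -17]
  [-5, -7, -5, -6, -11, -15]
W^⊗4:
  [-9, -18, -8, -14, -15, -19]
  [-7, -9, -7, -15, -13, -17]
  [-10, -12, -10, -9, -16, -20]
  [-11, -10, -6, -6, -9, -14]
  [-12, -14, -12, -13, -18, -22]
  [-10, -12, -10, -11, -16, -20]
W^⊗5:
  [-14, -16, -14, -22, -20, -24]
  [-15, -14, -12, -13, -18, -22]
  [-15, -17, -15, -16, -21, -25]
  [-9, -18, -8, -14, -15, -19]
  [-17, -19, -17, -18, -23, -27]
  [-15, -17, -15, -16, -21, -25]
Answer: row 2 of W^⊗5 = [-15, -14, -12, -13, -18, -22]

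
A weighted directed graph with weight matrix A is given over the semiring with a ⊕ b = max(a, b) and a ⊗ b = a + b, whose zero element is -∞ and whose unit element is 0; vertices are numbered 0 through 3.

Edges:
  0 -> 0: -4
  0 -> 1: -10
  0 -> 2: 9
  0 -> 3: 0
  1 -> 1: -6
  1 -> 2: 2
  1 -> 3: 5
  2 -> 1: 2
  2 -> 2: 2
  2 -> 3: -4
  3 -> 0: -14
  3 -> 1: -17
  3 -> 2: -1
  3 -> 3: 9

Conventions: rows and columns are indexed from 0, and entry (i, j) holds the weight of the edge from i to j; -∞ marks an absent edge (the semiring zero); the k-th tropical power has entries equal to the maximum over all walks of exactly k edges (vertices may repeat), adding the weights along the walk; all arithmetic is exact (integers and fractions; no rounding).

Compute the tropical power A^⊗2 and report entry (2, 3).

A^⊗2:
  [-8, 11, 11, 9]
  [-9, 4, 4, 14]
  [-18, 4, 4, 7]
  [-5, 1, 8, 18]
Key observation: the optimum is the walk 2->1->3, with weight 2 + 5 = 7.
Optimal value attained by: walk 2->1->3.
Answer: (A^⊗2)[2][3] = 7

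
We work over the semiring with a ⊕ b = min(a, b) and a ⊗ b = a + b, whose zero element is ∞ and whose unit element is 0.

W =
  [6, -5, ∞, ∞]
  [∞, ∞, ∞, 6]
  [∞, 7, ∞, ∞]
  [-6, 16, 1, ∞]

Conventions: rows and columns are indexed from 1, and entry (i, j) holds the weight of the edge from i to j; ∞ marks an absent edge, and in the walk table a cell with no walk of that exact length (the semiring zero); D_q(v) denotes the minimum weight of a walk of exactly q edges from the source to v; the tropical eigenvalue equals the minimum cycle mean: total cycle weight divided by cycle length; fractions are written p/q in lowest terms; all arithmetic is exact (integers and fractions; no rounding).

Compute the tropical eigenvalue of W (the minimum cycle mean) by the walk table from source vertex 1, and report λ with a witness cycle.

q=0: [0, ∞, ∞, ∞]
q=1: [6, -5, ∞, ∞]
q=2: [12, 1, ∞, 1]
q=3: [-5, 7, 2, 7]
q=4: [1, -10, 8, 13]
Optimal cycle mean attained by: cycle 1->2->4->1, total (-5) + 6 + (-6), length 3.
Answer: λ = -5/3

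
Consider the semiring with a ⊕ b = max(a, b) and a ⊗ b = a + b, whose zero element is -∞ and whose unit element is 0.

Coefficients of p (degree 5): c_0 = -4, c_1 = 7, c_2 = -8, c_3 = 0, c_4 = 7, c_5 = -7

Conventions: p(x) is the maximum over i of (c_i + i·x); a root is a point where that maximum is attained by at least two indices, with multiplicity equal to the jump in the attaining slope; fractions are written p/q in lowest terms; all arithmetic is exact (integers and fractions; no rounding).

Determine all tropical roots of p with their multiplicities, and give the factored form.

hull edge (i=0, c=-4) to (i=1, c=7): slope 11, span 1
hull edge (i=1, c=7) to (i=4, c=7): slope 0, span 3
hull edge (i=4, c=7) to (i=5, c=-7): slope -14, span 1
Factored form: p(x) = -7 ⊗ (x ⊕ (-11)) ⊗ (x ⊕ 0) ⊗ (x ⊕ 0) ⊗ (x ⊕ 0) ⊗ (x ⊕ 14)
Answer: roots = -11 (mult 1), 0 (mult 3), 14 (mult 1)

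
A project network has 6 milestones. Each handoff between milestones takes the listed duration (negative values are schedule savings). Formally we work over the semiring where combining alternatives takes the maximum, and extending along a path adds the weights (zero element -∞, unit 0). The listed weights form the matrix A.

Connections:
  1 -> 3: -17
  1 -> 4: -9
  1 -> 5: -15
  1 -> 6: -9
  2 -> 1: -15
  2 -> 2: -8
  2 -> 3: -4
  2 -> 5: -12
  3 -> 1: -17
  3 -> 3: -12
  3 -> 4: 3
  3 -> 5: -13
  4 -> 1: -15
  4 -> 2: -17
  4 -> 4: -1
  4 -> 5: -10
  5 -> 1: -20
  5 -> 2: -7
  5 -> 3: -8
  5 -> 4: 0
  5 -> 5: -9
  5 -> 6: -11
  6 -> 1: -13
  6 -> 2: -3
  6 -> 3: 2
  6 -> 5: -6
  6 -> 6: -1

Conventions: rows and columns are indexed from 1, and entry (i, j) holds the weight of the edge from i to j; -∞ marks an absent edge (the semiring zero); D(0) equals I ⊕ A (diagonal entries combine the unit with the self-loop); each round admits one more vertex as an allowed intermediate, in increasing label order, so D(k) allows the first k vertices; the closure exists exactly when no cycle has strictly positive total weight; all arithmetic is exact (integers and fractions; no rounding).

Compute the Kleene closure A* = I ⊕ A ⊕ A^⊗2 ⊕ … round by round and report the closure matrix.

D(0):
  [0, -∞, -17, -9, -15, -9]
  [-15, 0, -4, -∞, -12, -∞]
  [-17, -∞, 0, 3, -13, -∞]
  [-15, -17, -∞, 0, -10, -∞]
  [-20, -7, -8, 0, 0, -11]
  [-13, -3, 2, -∞, -6, 0]
D(1):
  [0, -∞, -17, -9, -15, -9]
  [-15, 0, -4, -24, -12, -24]
  [-17, -∞, 0, 3, -13, -26]
  [-15, -17, -32, 0, -10, -24]
  [-20, -7, -8, 0, 0, -11]
  [-13, -3, 2, -22, -6, 0]
D(2):
  [0, -∞, -17, -9, -15, -9]
  [-15, 0, -4, -24, -12, -24]
  [-17, -∞, 0, 3, -13, -26]
  [-15, -17, -21, 0, -10, -24]
  [-20, -7, -8, 0, 0, -11]
  [-13, -3, 2, -22, -6, 0]
D(3):
  [0, -∞, -17, -9, -15, -9]
  [-15, 0, -4, -1, -12, -24]
  [-17, -∞, 0, 3, -13, -26]
  [-15, -17, -21, 0, -10, -24]
  [-20, -7, -8, 0, 0, -11]
  [-13, -3, 2, 5, -6, 0]
D(4):
  [0, -26, -17, -9, -15, -9]
  [-15, 0, -4, -1, -11, -24]
  [-12, -14, 0, 3, -7, -21]
  [-15, -17, -21, 0, -10, -24]
  [-15, -7, -8, 0, 0, -11]
  [-10, -3, 2, 5, -5, 0]
D(5):
  [0, -22, -17, -9, -15, -9]
  [-15, 0, -4, -1, -11, -22]
  [-12, -14, 0, 3, -7, -18]
  [-15, -17, -18, 0, -10, -21]
  [-15, -7, -8, 0, 0, -11]
  [-10, -3, 2, 5, -5, 0]
D(6):
  [0, -12, -7, -4, -14, -9]
  [-15, 0, -4, -1, -11, -22]
  [-12, -14, 0, 3, -7, -18]
  [-15, -17, -18, 0, -10, -21]
  [-15, -7, -8, 0, 0, -11]
  [-10, -3, 2, 5, -5, 0]
Answer: A* = [[0, -12, -7, -4, -14, -9], [-15, 0, -4, -1, -11, -22], [-12, -14, 0, 3, -7, -18], [-15, -17, -18, 0, -10, -21], [-15, -7, -8, 0, 0, -11], [-10, -3, 2, 5, -5, 0]]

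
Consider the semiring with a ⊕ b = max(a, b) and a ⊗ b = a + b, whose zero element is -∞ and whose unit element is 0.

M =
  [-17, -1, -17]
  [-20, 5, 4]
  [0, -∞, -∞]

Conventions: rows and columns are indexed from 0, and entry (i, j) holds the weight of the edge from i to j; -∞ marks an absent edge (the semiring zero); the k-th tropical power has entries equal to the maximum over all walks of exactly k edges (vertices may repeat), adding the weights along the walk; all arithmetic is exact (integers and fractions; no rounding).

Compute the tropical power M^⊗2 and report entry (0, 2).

M^⊗2:
  [-17, 4, 3]
  [4, 10, 9]
  [-17, -1, -17]
Key observation: the optimum is the walk 0->1->2, with weight (-1) + 4 = 3.
Optimal value attained by: walk 0->1->2.
Answer: (M^⊗2)[0][2] = 3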